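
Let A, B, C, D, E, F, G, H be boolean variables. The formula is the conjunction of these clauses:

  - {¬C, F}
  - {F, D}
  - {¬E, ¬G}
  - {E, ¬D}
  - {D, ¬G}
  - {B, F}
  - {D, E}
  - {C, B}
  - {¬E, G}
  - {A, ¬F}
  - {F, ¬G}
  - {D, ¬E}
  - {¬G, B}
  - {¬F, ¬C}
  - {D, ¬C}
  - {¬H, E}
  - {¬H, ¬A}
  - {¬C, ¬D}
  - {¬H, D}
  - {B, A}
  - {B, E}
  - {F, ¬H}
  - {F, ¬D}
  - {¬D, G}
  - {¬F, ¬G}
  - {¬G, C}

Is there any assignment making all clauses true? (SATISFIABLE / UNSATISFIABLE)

UNSATISFIABLE

D = True:
  propagation gives E=True, G=False; an empty clause results — contradiction.
D = False:
  propagation gives F=True, G=False, E=True; an empty clause results — contradiction.
Every branch closes, so no satisfying assignment exists.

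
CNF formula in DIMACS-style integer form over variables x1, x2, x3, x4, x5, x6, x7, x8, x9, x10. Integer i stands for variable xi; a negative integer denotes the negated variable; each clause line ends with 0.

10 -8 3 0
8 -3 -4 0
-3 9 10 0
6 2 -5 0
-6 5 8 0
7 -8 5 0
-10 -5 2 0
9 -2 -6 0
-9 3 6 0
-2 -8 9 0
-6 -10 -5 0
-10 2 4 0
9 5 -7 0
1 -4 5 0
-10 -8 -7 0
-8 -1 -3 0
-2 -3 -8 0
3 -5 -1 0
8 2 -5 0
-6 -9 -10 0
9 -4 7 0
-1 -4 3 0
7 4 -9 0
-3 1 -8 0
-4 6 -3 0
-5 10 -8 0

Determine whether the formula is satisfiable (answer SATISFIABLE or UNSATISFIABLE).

SATISFIABLE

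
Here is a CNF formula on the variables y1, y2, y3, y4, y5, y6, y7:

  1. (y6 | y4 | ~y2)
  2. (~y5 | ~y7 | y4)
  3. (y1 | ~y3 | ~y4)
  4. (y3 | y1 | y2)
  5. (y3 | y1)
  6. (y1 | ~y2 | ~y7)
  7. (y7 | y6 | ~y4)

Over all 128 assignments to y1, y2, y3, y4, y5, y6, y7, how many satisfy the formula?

50

Case analysis on y1 and y4:
  y1=1, y4=1: y2, y3, y5 free; 3 ways for (y6,y7) × 2^3 = 24.
  y1=1, y4=0: y3 free; 9 ways for (y2,y5,y6,y7) × 2^1 = 18.
  y1=0, y4=1: a clause becomes empty — 0.
  y1=0, y4=0: 8 of the 32 assignments to (y2,y3,y5,y6,y7) work.
Total: 24 + 18 + 0 + 8 = 50.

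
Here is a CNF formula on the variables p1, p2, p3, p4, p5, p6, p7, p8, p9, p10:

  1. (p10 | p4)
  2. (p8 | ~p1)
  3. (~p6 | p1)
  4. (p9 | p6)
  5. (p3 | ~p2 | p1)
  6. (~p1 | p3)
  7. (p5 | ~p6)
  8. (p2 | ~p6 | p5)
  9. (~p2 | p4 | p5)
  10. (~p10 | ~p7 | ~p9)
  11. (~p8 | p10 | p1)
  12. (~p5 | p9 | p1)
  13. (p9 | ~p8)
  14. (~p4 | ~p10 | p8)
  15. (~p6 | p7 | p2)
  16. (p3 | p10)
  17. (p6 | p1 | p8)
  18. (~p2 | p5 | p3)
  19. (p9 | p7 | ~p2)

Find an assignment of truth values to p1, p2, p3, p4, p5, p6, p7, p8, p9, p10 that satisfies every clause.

p1=False, p2=False, p3=False, p4=False, p5=True, p6=False, p7=False, p8=True, p9=True, p10=True

Check each clause:
  1. (p4 | p10) — p10 is true.
  2. (~p1 | p8) — p8 is true.
  3. (~p6 | p1) — ~p6 is true.
  4. (p6 | p9) — p9 is true.
  5. (p3 | ~p2 | p1) — ~p2 is true.
  6. (~p1 | p3) — ~p1 is true.
  7. (p5 | ~p6) — ~p6 is true.
  8. (p5 | p2 | ~p6) — ~p6 is true.
  9. (p5 | p4 | ~p2) — p5 is true.
  10. (~p10 | ~p7 | ~p9) — ~p7 is true.
  11. (~p8 | p1 | p10) — p10 is true.
  12. (p9 | p1 | ~p5) — p9 is true.
  13. (p9 | ~p8) — p9 is true.
  14. (~p10 | ~p4 | p8) — p8 is true.
  15. (p2 | ~p6 | p7) — ~p6 is true.
  16. (p3 | p10) — p10 is true.
  17. (p1 | p8 | p6) — p8 is true.
  18. (~p2 | p5 | p3) — p5 is true.
  19. (~p2 | p7 | p9) — p9 is true.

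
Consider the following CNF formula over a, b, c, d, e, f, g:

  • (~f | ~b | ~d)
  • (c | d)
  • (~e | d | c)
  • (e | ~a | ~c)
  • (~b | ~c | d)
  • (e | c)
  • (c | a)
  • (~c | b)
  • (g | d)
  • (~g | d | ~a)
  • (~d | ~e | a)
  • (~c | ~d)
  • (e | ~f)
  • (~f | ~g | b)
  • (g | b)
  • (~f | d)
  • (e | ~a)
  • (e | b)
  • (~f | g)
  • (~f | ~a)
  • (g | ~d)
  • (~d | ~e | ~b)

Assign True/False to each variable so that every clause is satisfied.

a=True  b=False  c=False  d=True  e=True  f=False  g=True

Check each clause:
  1. (~f | ~b | ~d) — ~f is true.
  2. (c | d) — d is true.
  3. (c | d | ~e) — d is true.
  4. (e | ~c | ~a) — e is true.
  5. (~c | ~b | d) — d is true.
  6. (c | e) — e is true.
  7. (a | c) — a is true.
  8. (b | ~c) — ~c is true.
  9. (d | g) — d is true.
  10. (~a | ~g | d) — d is true.
  11. (a | ~d | ~e) — a is true.
  12. (~d | ~c) — ~c is true.
  13. (e | ~f) — ~f is true.
  14. (b | ~g | ~f) — ~f is true.
  15. (g | b) — g is true.
  16. (~f | d) — ~f is true.
  17. (e | ~a) — e is true.
  18. (b | e) — e is true.
  19. (g | ~f) — ~f is true.
  20. (~f | ~a) — ~f is true.
  21. (g | ~d) — g is true.
  22. (~b | ~e | ~d) — ~b is true.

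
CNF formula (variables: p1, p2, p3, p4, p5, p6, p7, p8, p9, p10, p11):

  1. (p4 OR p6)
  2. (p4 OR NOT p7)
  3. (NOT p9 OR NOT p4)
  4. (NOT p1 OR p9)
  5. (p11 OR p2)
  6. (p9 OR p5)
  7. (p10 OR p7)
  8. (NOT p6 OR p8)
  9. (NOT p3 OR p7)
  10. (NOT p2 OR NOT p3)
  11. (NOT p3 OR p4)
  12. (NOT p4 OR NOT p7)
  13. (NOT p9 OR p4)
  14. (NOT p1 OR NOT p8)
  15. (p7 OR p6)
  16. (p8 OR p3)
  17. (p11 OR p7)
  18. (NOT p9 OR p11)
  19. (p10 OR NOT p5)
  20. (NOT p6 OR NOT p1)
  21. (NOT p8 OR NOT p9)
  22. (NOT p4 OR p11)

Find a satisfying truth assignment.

p1=F  p2=T  p3=F  p4=F  p5=T  p6=T  p7=F  p8=T  p9=F  p10=T  p11=T

Check each clause:
  1. (p4 OR p6) — p6 is true.
  2. (NOT p7 OR p4) — NOT p7 is true.
  3. (NOT p4 OR NOT p9) — NOT p4 is true.
  4. (p9 OR NOT p1) — NOT p1 is true.
  5. (p2 OR p11) — p2 is true.
  6. (p5 OR p9) — p5 is true.
  7. (p7 OR p10) — p10 is true.
  8. (NOT p6 OR p8) — p8 is true.
  9. (p7 OR NOT p3) — NOT p3 is true.
  10. (NOT p2 OR NOT p3) — NOT p3 is true.
  11. (p4 OR NOT p3) — NOT p3 is true.
  12. (NOT p7 OR NOT p4) — NOT p7 is true.
  13. (NOT p9 OR p4) — NOT p9 is true.
  14. (NOT p1 OR NOT p8) — NOT p1 is true.
  15. (p6 OR p7) — p6 is true.
  16. (p8 OR p3) — p8 is true.
  17. (p7 OR p11) — p11 is true.
  18. (NOT p9 OR p11) — p11 is true.
  19. (NOT p5 OR p10) — p10 is true.
  20. (NOT p6 OR NOT p1) — NOT p1 is true.
  21. (NOT p8 OR NOT p9) — NOT p9 is true.
  22. (NOT p4 OR p11) — p11 is true.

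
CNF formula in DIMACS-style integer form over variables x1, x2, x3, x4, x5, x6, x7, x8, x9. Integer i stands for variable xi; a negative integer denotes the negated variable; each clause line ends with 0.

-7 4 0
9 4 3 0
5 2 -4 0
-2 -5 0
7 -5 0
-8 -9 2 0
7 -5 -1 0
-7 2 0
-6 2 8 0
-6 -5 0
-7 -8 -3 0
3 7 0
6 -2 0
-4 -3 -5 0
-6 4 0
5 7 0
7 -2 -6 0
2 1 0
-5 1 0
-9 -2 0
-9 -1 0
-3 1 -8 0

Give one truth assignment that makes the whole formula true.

x1=F  x2=T  x3=F  x4=T  x5=F  x6=T  x7=T  x8=F  x9=F

Check each clause:
  1. (NOT x7 OR x4) — x4 is true.
  2. (x9 OR x4 OR x3) — x4 is true.
  3. (x2 OR x5 OR NOT x4) — x2 is true.
  4. (NOT x5 OR NOT x2) — NOT x5 is true.
  5. (NOT x5 OR x7) — NOT x5 is true.
  6. (x2 OR NOT x8 OR NOT x9) — NOT x8 is true.
  7. (NOT x1 OR x7 OR NOT x5) — NOT x5 is true.
  8. (x2 OR NOT x7) — x2 is true.
  9. (x8 OR NOT x6 OR x2) — x2 is true.
  10. (NOT x5 OR NOT x6) — NOT x5 is true.
  11. (NOT x7 OR NOT x3 OR NOT x8) — NOT x8 is true.
  12. (x3 OR x7) — x7 is true.
  13. (x6 OR NOT x2) — x6 is true.
  14. (NOT x3 OR NOT x5 OR NOT x4) — NOT x5 is true.
  15. (x4 OR NOT x6) — x4 is true.
  16. (x5 OR x7) — x7 is true.
  17. (NOT x6 OR x7 OR NOT x2) — x7 is true.
  18. (x1 OR x2) — x2 is true.
  19. (NOT x5 OR x1) — NOT x5 is true.
  20. (NOT x9 OR NOT x2) — NOT x9 is true.
  21. (NOT x9 OR NOT x1) — NOT x1 is true.
  22. (NOT x3 OR x1 OR NOT x8) — NOT x8 is true.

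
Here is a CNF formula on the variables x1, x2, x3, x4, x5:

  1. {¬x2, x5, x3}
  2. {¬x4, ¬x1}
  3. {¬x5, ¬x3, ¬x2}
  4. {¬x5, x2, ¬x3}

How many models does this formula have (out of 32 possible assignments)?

Split on x2, then x3.
  x2=1, x3=1: remaining (x1,x4,x5) ∈ {(0,0,0); (0,1,0); (1,0,0)} — 3.
  x2=1, x3=0: remaining (x1,x4,x5) ∈ {(0,0,1); (0,1,1); (1,0,1)} — 3.
  x2=0, x3=1: remaining (x1,x4,x5) ∈ {(0,0,0); (0,1,0); (1,0,0)} — 3.
  x2=0, x3=0: x5 free; 3 ways for (x1,x4) × 2^1 = 6.
Total: 3 + 3 + 3 + 6 = 15.

15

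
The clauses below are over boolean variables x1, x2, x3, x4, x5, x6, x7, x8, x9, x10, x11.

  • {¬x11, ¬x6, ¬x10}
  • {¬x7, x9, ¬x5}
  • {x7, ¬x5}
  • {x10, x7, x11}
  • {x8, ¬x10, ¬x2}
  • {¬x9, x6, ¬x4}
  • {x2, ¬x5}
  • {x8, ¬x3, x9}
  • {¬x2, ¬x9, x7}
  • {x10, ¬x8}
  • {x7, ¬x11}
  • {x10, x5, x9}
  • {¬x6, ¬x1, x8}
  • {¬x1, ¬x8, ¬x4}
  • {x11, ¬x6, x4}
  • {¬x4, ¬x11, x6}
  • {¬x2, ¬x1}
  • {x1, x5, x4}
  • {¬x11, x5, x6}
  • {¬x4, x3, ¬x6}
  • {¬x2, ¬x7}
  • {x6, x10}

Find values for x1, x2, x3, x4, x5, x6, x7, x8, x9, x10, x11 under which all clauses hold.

x1=0, x2=0, x3=1, x4=1, x5=0, x6=1, x7=1, x8=1, x9=1, x10=1, x11=0

Set x1 = False and propagate.
The remaining clauses are satisfied by x2 = False, x3 = True, x4 = True, x5 = False, x6 = True, x7 = True, x8 = True, x9 = True, x10 = True, x11 = False.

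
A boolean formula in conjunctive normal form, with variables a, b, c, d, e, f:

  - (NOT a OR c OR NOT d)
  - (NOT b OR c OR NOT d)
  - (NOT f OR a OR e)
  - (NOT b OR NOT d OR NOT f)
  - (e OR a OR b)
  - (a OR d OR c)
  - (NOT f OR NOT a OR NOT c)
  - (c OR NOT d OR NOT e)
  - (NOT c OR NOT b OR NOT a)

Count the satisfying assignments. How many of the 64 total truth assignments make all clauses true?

21

Split on a, then c.
  a=1, c=1: remaining (b,d,e,f) ∈ {(0,0,0,0); (0,0,1,0); (0,1,0,0); (0,1,1,0)} — 4.
  a=1, c=0: forces d=0; b, e, f free → 2^3 = 8.
  a=0, c=1: 9 of the 16 assignments to (b,d,e,f) work.
  a=0, c=0: a clause becomes empty — 0.
Total: 4 + 8 + 9 + 0 = 21.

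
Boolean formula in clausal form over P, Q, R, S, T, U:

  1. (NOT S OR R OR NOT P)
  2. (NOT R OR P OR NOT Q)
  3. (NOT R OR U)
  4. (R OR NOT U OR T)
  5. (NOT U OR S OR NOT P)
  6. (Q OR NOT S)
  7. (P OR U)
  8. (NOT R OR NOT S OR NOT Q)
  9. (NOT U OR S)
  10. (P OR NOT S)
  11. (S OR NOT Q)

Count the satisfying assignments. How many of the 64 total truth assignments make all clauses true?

2

Satisfying assignments:
  P=1 Q=0 R=0 S=0 T=0 U=0
  P=1 Q=0 R=0 S=0 T=1 U=0
That's 2 in total.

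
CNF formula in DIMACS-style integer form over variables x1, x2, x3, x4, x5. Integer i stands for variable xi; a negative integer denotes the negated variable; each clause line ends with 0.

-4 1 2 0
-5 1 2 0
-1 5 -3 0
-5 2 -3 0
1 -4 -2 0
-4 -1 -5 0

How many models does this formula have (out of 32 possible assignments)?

Case analysis on x1 and x2:
  x1=T, x2=T: remaining (x3,x4,x5) ∈ {(F,F,F); (F,F,T); (F,T,F); (T,F,T)} — 4.
  x1=T, x2=F: remaining (x3,x4,x5) ∈ {(F,F,F); (F,F,T); (F,T,F)} — 3.
  x1=F, x2=T: remaining (x3,x4,x5) ∈ {(F,F,F); (F,F,T); (T,F,F); (T,F,T)} — 4.
  x1=F, x2=F: remaining (x3,x4,x5) ∈ {(F,F,F); (T,F,F)} — 2.
Total: 4 + 3 + 4 + 2 = 13.

13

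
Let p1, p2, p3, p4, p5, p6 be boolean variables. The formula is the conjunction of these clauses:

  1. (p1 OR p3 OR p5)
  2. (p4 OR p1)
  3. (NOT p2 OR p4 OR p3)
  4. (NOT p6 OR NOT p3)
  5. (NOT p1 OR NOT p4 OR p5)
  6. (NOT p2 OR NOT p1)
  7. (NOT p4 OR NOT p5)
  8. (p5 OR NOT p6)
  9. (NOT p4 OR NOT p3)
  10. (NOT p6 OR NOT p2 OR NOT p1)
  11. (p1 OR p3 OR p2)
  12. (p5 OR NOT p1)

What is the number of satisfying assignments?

3

Satisfying assignments:
  p1=1 p2=0 p3=0 p4=0 p5=1 p6=0
  p1=1 p2=0 p3=0 p4=0 p5=1 p6=1
  p1=1 p2=0 p3=1 p4=0 p5=1 p6=0
That's 3 in total.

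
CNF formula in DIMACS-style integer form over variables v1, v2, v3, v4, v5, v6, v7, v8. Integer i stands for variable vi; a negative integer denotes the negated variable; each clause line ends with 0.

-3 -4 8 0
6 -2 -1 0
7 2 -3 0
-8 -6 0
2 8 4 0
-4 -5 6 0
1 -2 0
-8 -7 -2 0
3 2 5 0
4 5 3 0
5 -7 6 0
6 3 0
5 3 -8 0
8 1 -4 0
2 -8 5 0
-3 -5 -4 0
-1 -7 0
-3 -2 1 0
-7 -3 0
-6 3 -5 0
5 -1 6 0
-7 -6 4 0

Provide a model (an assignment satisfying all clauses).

v1=True, v2=True, v3=False, v4=True, v5=False, v6=True, v7=False, v8=False

Check each clause:
  1. (v8 | ~v3 | ~v4) — ~v3 is true.
  2. (~v2 | v6 | ~v1) — v6 is true.
  3. (~v3 | v7 | v2) — v2 is true.
  4. (~v8 | ~v6) — ~v8 is true.
  5. (v8 | v2 | v4) — v2 is true.
  6. (~v5 | v6 | ~v4) — ~v5 is true.
  7. (v1 | ~v2) — v1 is true.
  8. (~v7 | ~v8 | ~v2) — ~v8 is true.
  9. (v3 | v2 | v5) — v2 is true.
  10. (v5 | v3 | v4) — v4 is true.
  11. (v6 | ~v7 | v5) — ~v7 is true.
  12. (v3 | v6) — v6 is true.
  13. (v5 | ~v8 | v3) — ~v8 is true.
  14. (v1 | ~v4 | v8) — v1 is true.
  15. (v2 | ~v8 | v5) — ~v8 is true.
  16. (~v5 | ~v3 | ~v4) — ~v5 is true.
  17. (~v1 | ~v7) — ~v7 is true.
  18. (~v3 | v1 | ~v2) — v1 is true.
  19. (~v7 | ~v3) — ~v7 is true.
  20. (v3 | ~v5 | ~v6) — ~v5 is true.
  21. (v5 | v6 | ~v1) — v6 is true.
  22. (~v7 | ~v6 | v4) — ~v7 is true.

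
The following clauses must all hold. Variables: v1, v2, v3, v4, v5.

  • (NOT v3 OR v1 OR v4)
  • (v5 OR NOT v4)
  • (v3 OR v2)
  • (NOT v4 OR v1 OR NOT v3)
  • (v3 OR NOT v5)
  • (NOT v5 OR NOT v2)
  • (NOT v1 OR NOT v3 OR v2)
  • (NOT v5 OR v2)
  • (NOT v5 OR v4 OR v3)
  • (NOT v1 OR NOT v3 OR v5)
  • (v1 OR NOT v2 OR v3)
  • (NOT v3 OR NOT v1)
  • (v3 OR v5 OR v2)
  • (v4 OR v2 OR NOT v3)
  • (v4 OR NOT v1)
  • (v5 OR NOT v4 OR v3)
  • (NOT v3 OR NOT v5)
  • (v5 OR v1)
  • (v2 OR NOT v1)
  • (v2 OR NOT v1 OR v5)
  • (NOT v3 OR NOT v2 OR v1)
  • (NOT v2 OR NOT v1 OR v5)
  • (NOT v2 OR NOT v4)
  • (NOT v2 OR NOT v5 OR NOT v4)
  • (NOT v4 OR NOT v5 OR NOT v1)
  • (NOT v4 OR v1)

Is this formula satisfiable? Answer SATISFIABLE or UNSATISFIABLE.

UNSATISFIABLE

v1 = True:
  propagation gives v3=False, v2=True, v5=False; an empty clause results — contradiction.
v1 = False:
  propagation gives v5=True, v3=True; an empty clause results — contradiction.
Every branch closes, so no satisfying assignment exists.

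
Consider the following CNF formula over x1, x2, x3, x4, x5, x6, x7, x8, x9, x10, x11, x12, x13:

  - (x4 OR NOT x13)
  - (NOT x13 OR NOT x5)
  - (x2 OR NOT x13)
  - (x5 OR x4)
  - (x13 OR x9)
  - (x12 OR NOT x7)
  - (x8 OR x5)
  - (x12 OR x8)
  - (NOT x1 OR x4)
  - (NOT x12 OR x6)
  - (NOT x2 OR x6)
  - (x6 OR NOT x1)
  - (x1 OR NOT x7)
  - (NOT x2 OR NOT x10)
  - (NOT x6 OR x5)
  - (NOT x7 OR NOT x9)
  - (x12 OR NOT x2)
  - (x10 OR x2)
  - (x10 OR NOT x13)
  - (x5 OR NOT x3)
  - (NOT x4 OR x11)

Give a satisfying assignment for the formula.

x1 = False, x2 = False, x3 = False, x4 = True, x5 = True, x6 = True, x7 = False, x8 = True, x9 = True, x10 = True, x11 = True, x12 = True, x13 = False

Check each clause:
  1. (NOT x13 OR x4) — NOT x13 is true.
  2. (NOT x5 OR NOT x13) — NOT x13 is true.
  3. (NOT x13 OR x2) — NOT x13 is true.
  4. (x4 OR x5) — x4 is true.
  5. (x9 OR x13) — x9 is true.
  6. (x12 OR NOT x7) — NOT x7 is true.
  7. (x8 OR x5) — x8 is true.
  8. (x8 OR x12) — x8 is true.
  9. (x4 OR NOT x1) — x4 is true.
  10. (NOT x12 OR x6) — x6 is true.
  11. (x6 OR NOT x2) — NOT x2 is true.
  12. (NOT x1 OR x6) — x6 is true.
  13. (x1 OR NOT x7) — NOT x7 is true.
  14. (NOT x2 OR NOT x10) — NOT x2 is true.
  15. (NOT x6 OR x5) — x5 is true.
  16. (NOT x7 OR NOT x9) — NOT x7 is true.
  17. (x12 OR NOT x2) — x12 is true.
  18. (x2 OR x10) — x10 is true.
  19. (NOT x13 OR x10) — x10 is true.
  20. (NOT x3 OR x5) — NOT x3 is true.
  21. (x11 OR NOT x4) — x11 is true.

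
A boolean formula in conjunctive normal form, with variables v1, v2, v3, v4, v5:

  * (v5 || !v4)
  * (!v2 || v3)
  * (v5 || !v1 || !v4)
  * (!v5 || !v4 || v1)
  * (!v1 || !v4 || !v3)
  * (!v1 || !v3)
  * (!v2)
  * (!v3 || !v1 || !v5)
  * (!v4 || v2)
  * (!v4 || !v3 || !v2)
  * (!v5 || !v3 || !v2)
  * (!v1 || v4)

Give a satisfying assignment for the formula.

v1 = False, v2 = False, v3 = True, v4 = False, v5 = True

Check each clause:
  1. (v5 || !v4) — !v4 is true.
  2. (!v2 || v3) — v3 is true.
  3. (!v1 || v5 || !v4) — !v4 is true.
  4. (!v4 || v1 || !v5) — !v4 is true.
  5. (!v4 || !v1 || !v3) — !v4 is true.
  6. (!v1 || !v3) — !v1 is true.
  7. (!v2) — !v2 is true.
  8. (!v1 || !v3 || !v5) — !v1 is true.
  9. (!v4 || v2) — !v4 is true.
  10. (!v4 || !v2 || !v3) — !v4 is true.
  11. (!v2 || !v5 || !v3) — !v2 is true.
  12. (!v1 || v4) — !v1 is true.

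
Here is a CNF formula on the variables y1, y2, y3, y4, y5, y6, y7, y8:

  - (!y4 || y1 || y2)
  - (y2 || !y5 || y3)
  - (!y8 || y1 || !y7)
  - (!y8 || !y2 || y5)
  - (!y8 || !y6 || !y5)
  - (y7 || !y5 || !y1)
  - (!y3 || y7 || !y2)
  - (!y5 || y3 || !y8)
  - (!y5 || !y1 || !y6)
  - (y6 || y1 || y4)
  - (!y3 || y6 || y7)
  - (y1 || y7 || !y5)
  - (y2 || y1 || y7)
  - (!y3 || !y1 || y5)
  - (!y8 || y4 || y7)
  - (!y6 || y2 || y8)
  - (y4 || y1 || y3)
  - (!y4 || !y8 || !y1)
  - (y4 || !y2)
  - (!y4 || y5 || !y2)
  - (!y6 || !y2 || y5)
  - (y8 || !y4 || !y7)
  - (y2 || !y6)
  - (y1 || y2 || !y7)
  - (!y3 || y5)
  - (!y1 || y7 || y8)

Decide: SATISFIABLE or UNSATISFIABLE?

SATISFIABLE

Set y1 = True and propagate.
Branch on y2: take y2 = False.
  then y6 is forced to False.
For the remaining variables, y3 = True, y4 = False, y5 = True, y7 = True, y8 = True works.
Every clause has at least one true literal under this assignment.
So y1 = T, y2 = F, y3 = T, y4 = F, y5 = T, y6 = F, y7 = T, y8 = T is a satisfying assignment.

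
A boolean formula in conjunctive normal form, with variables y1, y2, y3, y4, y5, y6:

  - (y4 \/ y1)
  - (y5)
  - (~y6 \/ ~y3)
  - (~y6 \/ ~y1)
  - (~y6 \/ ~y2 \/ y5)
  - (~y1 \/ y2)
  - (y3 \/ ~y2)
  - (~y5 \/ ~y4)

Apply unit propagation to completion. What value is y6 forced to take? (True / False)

False

Unit clause (y5) sets y5 = True.
(~y4 \/ ~y5) with y5 = True leaves only ~y4, so y4 = False.
(y4 \/ y1): since y4 = False, the clause reduces to (y1). y1 = True.
(~y1 \/ ~y6): since y1 = True, the clause reduces to (~y6). y6 = False.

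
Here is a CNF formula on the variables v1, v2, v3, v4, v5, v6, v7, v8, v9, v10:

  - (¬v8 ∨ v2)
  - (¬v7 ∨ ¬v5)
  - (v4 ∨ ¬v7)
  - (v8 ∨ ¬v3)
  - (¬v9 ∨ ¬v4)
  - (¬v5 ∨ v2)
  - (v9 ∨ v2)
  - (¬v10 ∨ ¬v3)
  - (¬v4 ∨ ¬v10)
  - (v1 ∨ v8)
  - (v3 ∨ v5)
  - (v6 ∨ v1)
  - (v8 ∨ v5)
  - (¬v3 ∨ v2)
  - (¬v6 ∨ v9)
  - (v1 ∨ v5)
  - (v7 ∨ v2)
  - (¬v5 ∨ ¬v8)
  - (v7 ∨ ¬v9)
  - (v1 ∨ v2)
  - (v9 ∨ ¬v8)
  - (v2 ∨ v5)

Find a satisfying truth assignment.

v1 = 1  v2 = 1  v3 = 0  v4 = 0  v5 = 1  v6 = 0  v7 = 0  v8 = 0  v9 = 0  v10 = 0

Check each clause:
  1. (v2 ∨ ¬v8) — ¬v8 is true.
  2. (¬v5 ∨ ¬v7) — ¬v7 is true.
  3. (¬v7 ∨ v4) — ¬v7 is true.
  4. (v8 ∨ ¬v3) — ¬v3 is true.
  5. (¬v4 ∨ ¬v9) — ¬v4 is true.
  6. (v2 ∨ ¬v5) — v2 is true.
  7. (v2 ∨ v9) — v2 is true.
  8. (¬v10 ∨ ¬v3) — ¬v3 is true.
  9. (¬v4 ∨ ¬v10) — ¬v4 is true.
  10. (v8 ∨ v1) — v1 is true.
  11. (v5 ∨ v3) — v5 is true.
  12. (v1 ∨ v6) — v1 is true.
  13. (v5 ∨ v8) — v5 is true.
  14. (v2 ∨ ¬v3) — v2 is true.
  15. (v9 ∨ ¬v6) — ¬v6 is true.
  16. (v5 ∨ v1) — v1 is true.
  17. (v2 ∨ v7) — v2 is true.
  18. (¬v8 ∨ ¬v5) — ¬v8 is true.
  19. (¬v9 ∨ v7) — ¬v9 is true.
  20. (v2 ∨ v1) — v1 is true.
  21. (v9 ∨ ¬v8) — ¬v8 is true.
  22. (v5 ∨ v2) — v2 is true.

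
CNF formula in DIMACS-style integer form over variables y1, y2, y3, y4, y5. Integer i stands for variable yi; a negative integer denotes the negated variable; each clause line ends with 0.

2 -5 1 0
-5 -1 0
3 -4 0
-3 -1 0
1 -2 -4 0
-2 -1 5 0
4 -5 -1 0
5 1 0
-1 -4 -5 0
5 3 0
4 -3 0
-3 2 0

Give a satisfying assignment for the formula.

y1=F, y2=T, y3=F, y4=F, y5=T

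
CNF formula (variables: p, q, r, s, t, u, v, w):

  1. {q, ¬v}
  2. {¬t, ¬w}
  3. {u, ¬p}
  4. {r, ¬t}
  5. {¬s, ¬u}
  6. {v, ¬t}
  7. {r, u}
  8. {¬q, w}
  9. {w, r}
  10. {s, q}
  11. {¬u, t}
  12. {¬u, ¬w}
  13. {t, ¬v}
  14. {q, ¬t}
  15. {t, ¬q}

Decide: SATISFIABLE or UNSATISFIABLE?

p occurs only negated in the remaining clauses — set p = False.
Pure literal: r appears only positively; assign r = True.
Try q = False.
  then v is forced to False.
  then t is forced to False.
  then s is forced to True.
  then u is forced to False.
w is now unconstrained; take w = True.
So p=False, q=False, r=True, s=True, t=False, u=False, v=False, w=True is a satisfying assignment.

SATISFIABLE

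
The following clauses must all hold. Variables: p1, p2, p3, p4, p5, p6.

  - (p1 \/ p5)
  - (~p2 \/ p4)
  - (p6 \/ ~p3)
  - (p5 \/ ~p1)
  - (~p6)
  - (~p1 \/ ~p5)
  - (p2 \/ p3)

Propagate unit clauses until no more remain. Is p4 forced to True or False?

(~p6) is a unit clause: p6 = False.
(~p3 \/ p6) with p6 = False leaves only ~p3, so p3 = False.
In (p2 \/ p3), p3 is now false; p2 must hold, so p2 = True.
In (~p2 \/ p4), ~p2 is now false; p4 must hold, so p4 = True.

True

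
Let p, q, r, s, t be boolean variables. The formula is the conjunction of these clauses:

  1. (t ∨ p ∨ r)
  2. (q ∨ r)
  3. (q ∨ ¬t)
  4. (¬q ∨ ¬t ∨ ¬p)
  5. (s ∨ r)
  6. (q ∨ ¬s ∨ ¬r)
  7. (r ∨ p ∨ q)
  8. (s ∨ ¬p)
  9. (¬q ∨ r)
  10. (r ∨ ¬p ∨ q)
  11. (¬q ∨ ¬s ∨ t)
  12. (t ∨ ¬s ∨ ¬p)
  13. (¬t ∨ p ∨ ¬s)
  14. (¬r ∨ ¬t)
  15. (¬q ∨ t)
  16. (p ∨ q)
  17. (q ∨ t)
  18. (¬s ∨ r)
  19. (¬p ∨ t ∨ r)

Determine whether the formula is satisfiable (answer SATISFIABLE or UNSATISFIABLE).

UNSATISFIABLE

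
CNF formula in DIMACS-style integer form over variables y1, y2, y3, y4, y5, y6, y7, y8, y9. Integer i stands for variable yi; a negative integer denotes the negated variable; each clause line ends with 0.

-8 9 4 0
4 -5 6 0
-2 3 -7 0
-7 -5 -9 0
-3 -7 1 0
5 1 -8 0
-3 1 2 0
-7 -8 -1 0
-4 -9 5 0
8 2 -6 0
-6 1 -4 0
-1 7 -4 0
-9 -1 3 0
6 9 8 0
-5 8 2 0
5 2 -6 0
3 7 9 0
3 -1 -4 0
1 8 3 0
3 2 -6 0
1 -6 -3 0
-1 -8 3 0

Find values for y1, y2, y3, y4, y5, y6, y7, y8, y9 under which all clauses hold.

y1=0  y2=1  y3=1  y4=0  y5=0  y6=0  y7=0  y8=0  y9=1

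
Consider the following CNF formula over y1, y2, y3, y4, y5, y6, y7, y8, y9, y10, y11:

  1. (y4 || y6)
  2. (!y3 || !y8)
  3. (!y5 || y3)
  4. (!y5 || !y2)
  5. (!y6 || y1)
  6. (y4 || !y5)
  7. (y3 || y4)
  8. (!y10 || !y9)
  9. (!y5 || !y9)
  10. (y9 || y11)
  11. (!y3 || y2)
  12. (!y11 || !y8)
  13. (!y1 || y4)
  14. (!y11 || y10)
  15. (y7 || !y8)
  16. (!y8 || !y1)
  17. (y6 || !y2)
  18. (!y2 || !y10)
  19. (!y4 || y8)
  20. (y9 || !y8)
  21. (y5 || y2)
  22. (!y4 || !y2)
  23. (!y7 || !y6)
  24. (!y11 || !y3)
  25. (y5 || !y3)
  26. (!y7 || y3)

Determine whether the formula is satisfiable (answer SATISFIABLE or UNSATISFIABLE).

y3 = True:
  propagation gives y8=False, y2=True, y5=False; an empty clause results — contradiction.
y3 = False:
  propagation gives y5=False, y4=True, y8=True, y11=False; an empty clause results — contradiction.
Every branch closes, so no satisfying assignment exists.

UNSATISFIABLE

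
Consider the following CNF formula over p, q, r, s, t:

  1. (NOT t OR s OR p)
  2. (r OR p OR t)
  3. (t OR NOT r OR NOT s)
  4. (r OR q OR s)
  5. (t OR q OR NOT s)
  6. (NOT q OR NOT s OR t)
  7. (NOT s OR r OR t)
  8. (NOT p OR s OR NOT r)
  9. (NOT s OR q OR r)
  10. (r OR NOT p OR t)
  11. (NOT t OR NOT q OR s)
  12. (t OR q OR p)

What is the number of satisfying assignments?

7

Satisfying assignments:
  p=F q=F r=T s=T t=T
  p=F q=T r=F s=T t=T
  p=F q=T r=T s=F t=F
  p=F q=T r=T s=T t=T
  p=T q=F r=T s=T t=T
  p=T q=T r=F s=T t=T
  p=T q=T r=T s=T t=T
That's 7 in total.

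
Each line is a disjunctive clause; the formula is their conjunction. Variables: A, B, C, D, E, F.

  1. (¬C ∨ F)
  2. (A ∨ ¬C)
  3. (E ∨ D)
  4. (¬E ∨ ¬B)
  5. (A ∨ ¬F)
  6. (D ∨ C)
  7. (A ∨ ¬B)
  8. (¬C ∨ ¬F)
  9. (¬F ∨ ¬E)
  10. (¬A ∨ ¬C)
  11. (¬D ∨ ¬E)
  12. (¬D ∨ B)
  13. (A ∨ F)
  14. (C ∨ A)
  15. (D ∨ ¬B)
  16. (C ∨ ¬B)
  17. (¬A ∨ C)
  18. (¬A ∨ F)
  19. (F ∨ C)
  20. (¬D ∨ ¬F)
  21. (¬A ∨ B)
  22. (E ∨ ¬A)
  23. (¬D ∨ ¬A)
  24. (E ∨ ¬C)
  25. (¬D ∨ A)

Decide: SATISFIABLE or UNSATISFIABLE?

A = True:
  propagation gives C=False; an empty clause results — contradiction.
A = False:
  propagation gives C=False; an empty clause results — contradiction.
Every branch closes, so no satisfying assignment exists.

UNSATISFIABLE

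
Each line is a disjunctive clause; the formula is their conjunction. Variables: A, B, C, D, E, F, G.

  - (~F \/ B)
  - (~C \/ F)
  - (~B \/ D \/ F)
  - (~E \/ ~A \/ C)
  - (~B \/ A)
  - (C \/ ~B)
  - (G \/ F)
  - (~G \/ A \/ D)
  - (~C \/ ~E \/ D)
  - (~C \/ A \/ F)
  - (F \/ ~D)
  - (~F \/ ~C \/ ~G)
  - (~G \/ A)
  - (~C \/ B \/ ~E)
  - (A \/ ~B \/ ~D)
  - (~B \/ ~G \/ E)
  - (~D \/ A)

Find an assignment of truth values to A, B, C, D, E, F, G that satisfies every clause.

A=True, B=True, C=True, D=True, E=False, F=True, G=False

Try A = True.
Branch on B: take B = True.
  then C is forced to True.
  then F is forced to True.
  then G is forced to False.
Try D = True.
E is now unconstrained; take E = False.
Every clause has at least one true literal under this assignment.
Check each clause:
  1. (B \/ ~F) — B is true.
  2. (~C \/ F) — F is true.
  3. (~B \/ D \/ F) — D is true.
  4. (~E \/ ~A \/ C) — C is true.
  5. (A \/ ~B) — A is true.
  6. (~B \/ C) — C is true.
  7. (F \/ G) — F is true.
  8. (~G \/ A \/ D) — ~G is true.
  9. (D \/ ~E \/ ~C) — ~E is true.
  10. (F \/ A \/ ~C) — A is true.
  11. (F \/ ~D) — F is true.
  12. (~C \/ ~F \/ ~G) — ~G is true.
  13. (~G \/ A) — ~G is true.
  14. (~E \/ B \/ ~C) — B is true.
  15. (A \/ ~B \/ ~D) — A is true.
  16. (E \/ ~B \/ ~G) — ~G is true.
  17. (~D \/ A) — A is true.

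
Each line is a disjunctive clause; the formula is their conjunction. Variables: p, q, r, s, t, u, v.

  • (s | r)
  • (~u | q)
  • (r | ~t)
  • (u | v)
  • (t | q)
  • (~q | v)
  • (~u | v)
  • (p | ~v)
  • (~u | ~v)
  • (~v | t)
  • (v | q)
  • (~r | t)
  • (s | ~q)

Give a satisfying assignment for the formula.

p=T, q=F, r=T, s=T, t=T, u=F, v=T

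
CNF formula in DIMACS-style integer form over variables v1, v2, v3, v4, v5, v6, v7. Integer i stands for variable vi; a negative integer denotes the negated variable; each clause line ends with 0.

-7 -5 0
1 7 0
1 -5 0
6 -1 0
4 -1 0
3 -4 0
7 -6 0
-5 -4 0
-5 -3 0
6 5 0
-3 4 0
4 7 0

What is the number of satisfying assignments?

6

Satisfying assignments:
  v1=0 v2=0 v3=0 v4=0 v5=0 v6=1 v7=1
  v1=0 v2=0 v3=1 v4=1 v5=0 v6=1 v7=1
  v1=0 v2=1 v3=0 v4=0 v5=0 v6=1 v7=1
  v1=0 v2=1 v3=1 v4=1 v5=0 v6=1 v7=1
  v1=1 v2=0 v3=1 v4=1 v5=0 v6=1 v7=1
  v1=1 v2=1 v3=1 v4=1 v5=0 v6=1 v7=1
That's 6 in total.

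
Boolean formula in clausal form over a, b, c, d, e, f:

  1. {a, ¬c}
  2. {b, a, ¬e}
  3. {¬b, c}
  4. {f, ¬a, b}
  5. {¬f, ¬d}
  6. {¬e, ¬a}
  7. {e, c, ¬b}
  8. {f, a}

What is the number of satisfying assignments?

6

Satisfying assignments:
  a=F b=F c=F d=F e=F f=T
  a=T b=F c=F d=F e=F f=T
  a=T b=F c=T d=F e=F f=T
  a=T b=T c=T d=F e=F f=F
  a=T b=T c=T d=F e=F f=T
  a=T b=T c=T d=T e=F f=F
Count: 6.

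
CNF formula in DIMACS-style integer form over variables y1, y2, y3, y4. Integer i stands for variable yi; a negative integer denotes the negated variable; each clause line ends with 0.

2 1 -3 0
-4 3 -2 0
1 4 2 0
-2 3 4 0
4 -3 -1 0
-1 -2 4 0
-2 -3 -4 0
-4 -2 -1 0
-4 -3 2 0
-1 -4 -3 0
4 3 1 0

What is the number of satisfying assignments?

The models are:
  y1=F y2=F y3=F y4=T
  y1=F y2=T y3=T y4=F
  y1=T y2=F y3=F y4=F
  y1=T y2=F y3=F y4=T
That's 4 in total.

4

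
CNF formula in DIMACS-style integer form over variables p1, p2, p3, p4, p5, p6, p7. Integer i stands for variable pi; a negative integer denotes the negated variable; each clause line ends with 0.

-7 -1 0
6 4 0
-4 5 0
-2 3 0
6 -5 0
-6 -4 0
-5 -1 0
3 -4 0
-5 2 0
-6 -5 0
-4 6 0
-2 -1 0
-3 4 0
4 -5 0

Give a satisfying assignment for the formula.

p1 = F, p2 = F, p3 = F, p4 = F, p5 = F, p6 = T, p7 = T

Check each clause:
  1. (~p7 \/ ~p1) — ~p1 is true.
  2. (p4 \/ p6) — p6 is true.
  3. (p5 \/ ~p4) — ~p4 is true.
  4. (~p2 \/ p3) — ~p2 is true.
  5. (~p5 \/ p6) — ~p5 is true.
  6. (~p6 \/ ~p4) — ~p4 is true.
  7. (~p1 \/ ~p5) — ~p5 is true.
  8. (~p4 \/ p3) — ~p4 is true.
  9. (p2 \/ ~p5) — ~p5 is true.
  10. (~p5 \/ ~p6) — ~p5 is true.
  11. (p6 \/ ~p4) — ~p4 is true.
  12. (~p2 \/ ~p1) — ~p2 is true.
  13. (~p3 \/ p4) — ~p3 is true.
  14. (~p5 \/ p4) — ~p5 is true.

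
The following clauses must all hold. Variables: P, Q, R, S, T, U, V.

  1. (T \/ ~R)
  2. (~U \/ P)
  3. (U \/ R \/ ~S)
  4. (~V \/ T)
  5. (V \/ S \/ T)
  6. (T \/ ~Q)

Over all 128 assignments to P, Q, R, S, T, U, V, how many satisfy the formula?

Split on T, then R.
  T=1, R=1: Q, S, V free; 3 ways for (P,U) × 2^3 = 24.
  T=1, R=0: Q, V free; 4 ways for (P,S,U) × 2^2 = 16.
  T=0, R=1: a clause becomes empty — 0.
  T=0, R=0: remaining (P,Q,S,U,V) ∈ {(1,0,1,1,0)} — 1.
Total: 24 + 16 + 0 + 1 = 41.

41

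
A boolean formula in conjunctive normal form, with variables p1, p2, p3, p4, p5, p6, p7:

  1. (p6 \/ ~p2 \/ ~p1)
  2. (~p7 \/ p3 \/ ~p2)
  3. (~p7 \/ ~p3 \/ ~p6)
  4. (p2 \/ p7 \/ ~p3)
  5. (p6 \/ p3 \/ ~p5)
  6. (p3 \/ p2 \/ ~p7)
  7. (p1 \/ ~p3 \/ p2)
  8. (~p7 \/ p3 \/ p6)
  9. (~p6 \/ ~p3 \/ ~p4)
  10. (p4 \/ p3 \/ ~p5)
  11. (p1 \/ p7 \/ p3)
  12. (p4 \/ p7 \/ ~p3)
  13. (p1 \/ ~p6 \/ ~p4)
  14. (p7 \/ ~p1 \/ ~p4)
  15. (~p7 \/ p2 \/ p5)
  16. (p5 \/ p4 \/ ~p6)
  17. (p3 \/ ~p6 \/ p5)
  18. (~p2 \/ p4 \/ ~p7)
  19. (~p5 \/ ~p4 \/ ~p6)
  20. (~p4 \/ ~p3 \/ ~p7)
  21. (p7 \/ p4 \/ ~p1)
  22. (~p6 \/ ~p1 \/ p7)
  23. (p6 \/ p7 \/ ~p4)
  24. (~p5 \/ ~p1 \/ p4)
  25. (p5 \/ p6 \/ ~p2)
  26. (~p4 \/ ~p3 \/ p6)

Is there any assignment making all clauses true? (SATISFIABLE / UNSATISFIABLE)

UNSATISFIABLE

p3 = True:
  p4 = True:
    propagation gives p6=False; an empty clause results — contradiction.
  p4 = False:
    propagation gives p7=True, p6=False, p2=False, p1=True; an empty clause results — contradiction.
p3 = False:
  p6 = True:
    propagation gives p5=True, p4=True; an empty clause results — contradiction.
  p6 = False:
    propagation gives p5=False, p7=False, p1=True, p2=False; an empty clause results — contradiction.
Every branch closes, so no satisfying assignment exists.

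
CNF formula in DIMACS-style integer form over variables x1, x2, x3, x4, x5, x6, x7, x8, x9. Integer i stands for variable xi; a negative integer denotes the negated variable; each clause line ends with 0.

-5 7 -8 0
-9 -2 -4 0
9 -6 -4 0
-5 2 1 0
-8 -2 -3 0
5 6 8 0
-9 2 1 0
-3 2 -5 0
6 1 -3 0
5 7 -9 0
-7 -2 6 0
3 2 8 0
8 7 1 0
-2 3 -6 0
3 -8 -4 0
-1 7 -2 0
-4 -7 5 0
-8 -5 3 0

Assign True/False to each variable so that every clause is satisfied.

Pure literal: x4 appears only negated; assign x4 = False.
Try x1 = False.
Branch on x2: take x2 = True.
Try x3 = True.
  then x8 is forced to False.
  then x6 is forced to True.
  then x7 is forced to True.
x5, x9 are now unconstrained; take x5 = True, x9 = False.
Every clause has at least one true literal under this assignment.

x1=F, x2=T, x3=T, x4=F, x5=T, x6=T, x7=T, x8=F, x9=F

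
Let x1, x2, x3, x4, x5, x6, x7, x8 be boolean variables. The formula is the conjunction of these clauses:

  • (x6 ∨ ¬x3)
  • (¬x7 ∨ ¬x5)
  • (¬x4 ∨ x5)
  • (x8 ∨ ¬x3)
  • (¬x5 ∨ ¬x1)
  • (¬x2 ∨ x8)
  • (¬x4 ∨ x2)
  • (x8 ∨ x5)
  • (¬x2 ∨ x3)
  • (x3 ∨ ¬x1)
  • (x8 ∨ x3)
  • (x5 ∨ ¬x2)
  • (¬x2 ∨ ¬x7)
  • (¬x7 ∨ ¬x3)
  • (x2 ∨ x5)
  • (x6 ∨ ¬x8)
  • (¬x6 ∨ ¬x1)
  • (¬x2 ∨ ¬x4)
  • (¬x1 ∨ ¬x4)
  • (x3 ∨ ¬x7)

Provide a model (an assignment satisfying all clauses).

Pure literal: x1 appears only negated; assign x1 = False.
Pure literal: x4 appears only negated; assign x4 = False.
Set x2 = False and propagate.
  then x5 is forced to True.
  then x7 is forced to False.
Try x3 = True.
  then x6 is forced to True.
  then x8 is forced to True.
Every clause has at least one true literal under this assignment.
Check each clause:
  1. (¬x3 ∨ x6) — x6 is true.
  2. (¬x5 ∨ ¬x7) — ¬x7 is true.
  3. (x5 ∨ ¬x4) — ¬x4 is true.
  4. (¬x3 ∨ x8) — x8 is true.
  5. (¬x5 ∨ ¬x1) — ¬x1 is true.
  6. (¬x2 ∨ x8) — x8 is true.
  7. (x2 ∨ ¬x4) — ¬x4 is true.
  8. (x5 ∨ x8) — x8 is true.
  9. (x3 ∨ ¬x2) — x3 is true.
  10. (¬x1 ∨ x3) — x3 is true.
  11. (x8 ∨ x3) — x8 is true.
  12. (x5 ∨ ¬x2) — x5 is true.
  13. (¬x2 ∨ ¬x7) — ¬x7 is true.
  14. (¬x7 ∨ ¬x3) — ¬x7 is true.
  15. (x5 ∨ x2) — x5 is true.
  16. (¬x8 ∨ x6) — x6 is true.
  17. (¬x6 ∨ ¬x1) — ¬x1 is true.
  18. (¬x2 ∨ ¬x4) — ¬x4 is true.
  19. (¬x1 ∨ ¬x4) — ¬x4 is true.
  20. (x3 ∨ ¬x7) — ¬x7 is true.

x1 = F, x2 = F, x3 = T, x4 = F, x5 = T, x6 = T, x7 = F, x8 = T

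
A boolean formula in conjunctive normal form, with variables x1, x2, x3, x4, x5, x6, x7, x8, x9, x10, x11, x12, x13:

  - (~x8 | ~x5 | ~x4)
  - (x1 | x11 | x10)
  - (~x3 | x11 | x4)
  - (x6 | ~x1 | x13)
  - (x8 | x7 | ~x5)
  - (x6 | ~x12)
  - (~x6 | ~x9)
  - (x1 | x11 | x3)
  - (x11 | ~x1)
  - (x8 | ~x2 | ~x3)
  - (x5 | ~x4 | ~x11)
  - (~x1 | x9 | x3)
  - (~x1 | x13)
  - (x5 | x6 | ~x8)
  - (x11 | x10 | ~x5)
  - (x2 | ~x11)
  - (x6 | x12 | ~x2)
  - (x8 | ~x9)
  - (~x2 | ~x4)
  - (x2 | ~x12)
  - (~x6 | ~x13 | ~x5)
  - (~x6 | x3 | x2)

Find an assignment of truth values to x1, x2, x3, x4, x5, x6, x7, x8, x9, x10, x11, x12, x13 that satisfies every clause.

x1=0, x2=1, x3=0, x4=0, x5=1, x6=1, x7=1, x8=0, x9=0, x10=1, x11=1, x12=1, x13=0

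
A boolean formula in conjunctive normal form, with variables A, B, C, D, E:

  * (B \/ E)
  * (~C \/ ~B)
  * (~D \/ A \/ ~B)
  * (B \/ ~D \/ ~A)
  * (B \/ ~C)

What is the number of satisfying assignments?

9

Case analysis on B and A:
  B=1, A=1: remaining (C,D,E) ∈ {(0,0,0); (0,0,1); (0,1,0); (0,1,1)} — 4.
  B=1, A=0: remaining (C,D,E) ∈ {(0,0,0); (0,0,1)} — 2.
  B=0, A=1: remaining (C,D,E) ∈ {(0,0,1)} — 1.
  B=0, A=0: remaining (C,D,E) ∈ {(0,0,1); (0,1,1)} — 2.
Total: 4 + 2 + 1 + 2 = 9.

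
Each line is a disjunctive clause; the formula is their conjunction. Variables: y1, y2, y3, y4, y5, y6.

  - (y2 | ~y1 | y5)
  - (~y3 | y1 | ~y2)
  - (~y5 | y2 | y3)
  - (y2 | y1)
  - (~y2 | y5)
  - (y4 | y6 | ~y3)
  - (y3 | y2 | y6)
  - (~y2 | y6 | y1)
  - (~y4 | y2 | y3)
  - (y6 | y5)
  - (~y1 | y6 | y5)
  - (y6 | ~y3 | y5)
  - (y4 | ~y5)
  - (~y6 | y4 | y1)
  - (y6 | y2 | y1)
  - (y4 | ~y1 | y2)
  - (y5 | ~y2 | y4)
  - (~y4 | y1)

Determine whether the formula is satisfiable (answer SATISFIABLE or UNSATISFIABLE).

SATISFIABLE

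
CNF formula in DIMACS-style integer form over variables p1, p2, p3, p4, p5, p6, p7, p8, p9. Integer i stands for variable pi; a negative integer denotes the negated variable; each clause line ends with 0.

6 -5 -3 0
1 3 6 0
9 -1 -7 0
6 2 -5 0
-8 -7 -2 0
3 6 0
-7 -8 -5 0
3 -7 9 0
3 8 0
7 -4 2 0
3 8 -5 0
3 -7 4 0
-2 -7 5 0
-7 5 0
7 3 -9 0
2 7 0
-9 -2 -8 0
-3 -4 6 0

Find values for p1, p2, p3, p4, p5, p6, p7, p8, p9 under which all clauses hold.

p1 = True  p2 = True  p3 = True  p4 = False  p5 = False  p6 = True  p7 = False  p8 = True  p9 = False

Check each clause:
  1. (~p3 | ~p5 | p6) — ~p5 is true.
  2. (p1 | p6 | p3) — p1 is true.
  3. (~p7 | ~p1 | p9) — ~p7 is true.
  4. (p2 | p6 | ~p5) — p2 is true.
  5. (~p2 | ~p7 | ~p8) — ~p7 is true.
  6. (p6 | p3) — p3 is true.
  7. (~p7 | ~p8 | ~p5) — ~p7 is true.
  8. (~p7 | p3 | p9) — p3 is true.
  9. (p8 | p3) — p8 is true.
  10. (p2 | p7 | ~p4) — p2 is true.
  11. (p3 | ~p5 | p8) — p8 is true.
  12. (p3 | ~p7 | p4) — ~p7 is true.
  13. (~p2 | p5 | ~p7) — ~p7 is true.
  14. (~p7 | p5) — ~p7 is true.
  15. (p3 | ~p9 | p7) — p3 is true.
  16. (p2 | p7) — p2 is true.
  17. (~p2 | ~p8 | ~p9) — ~p9 is true.
  18. (p6 | ~p4 | ~p3) — ~p4 is true.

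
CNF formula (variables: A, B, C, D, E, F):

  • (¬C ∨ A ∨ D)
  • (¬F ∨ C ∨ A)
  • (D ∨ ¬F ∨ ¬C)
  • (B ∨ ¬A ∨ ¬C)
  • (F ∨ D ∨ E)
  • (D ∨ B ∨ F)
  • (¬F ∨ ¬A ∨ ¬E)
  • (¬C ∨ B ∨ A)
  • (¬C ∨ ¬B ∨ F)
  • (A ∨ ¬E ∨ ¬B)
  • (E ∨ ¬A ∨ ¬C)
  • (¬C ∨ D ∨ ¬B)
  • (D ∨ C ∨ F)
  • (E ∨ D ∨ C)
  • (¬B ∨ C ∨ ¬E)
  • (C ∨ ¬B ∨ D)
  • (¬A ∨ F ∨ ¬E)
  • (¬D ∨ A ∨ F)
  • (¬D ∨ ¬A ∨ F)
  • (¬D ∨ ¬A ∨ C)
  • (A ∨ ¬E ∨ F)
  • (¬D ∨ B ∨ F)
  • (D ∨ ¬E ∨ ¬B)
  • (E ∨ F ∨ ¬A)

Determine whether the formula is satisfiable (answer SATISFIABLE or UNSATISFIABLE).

SATISFIABLE

Set A = False and propagate.
For the remaining variables, B = True, C = True, D = True, E = False, F = True works.
Every clause has at least one true literal under this assignment.
So A = False, B = True, C = True, D = True, E = False, F = True is a satisfying assignment.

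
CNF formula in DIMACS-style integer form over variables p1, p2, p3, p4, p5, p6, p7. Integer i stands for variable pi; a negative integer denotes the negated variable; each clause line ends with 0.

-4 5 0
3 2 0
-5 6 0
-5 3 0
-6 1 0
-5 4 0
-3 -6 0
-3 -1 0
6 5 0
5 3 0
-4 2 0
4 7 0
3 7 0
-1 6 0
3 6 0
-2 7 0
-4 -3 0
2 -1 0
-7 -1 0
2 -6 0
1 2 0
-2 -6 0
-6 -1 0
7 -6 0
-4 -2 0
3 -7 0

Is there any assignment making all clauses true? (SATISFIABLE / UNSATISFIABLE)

UNSATISFIABLE

p6 = True:
  propagation gives p1=True; an empty clause results — contradiction.
p6 = False:
  propagation gives p5=False; an empty clause results — contradiction.
Every branch closes, so no satisfying assignment exists.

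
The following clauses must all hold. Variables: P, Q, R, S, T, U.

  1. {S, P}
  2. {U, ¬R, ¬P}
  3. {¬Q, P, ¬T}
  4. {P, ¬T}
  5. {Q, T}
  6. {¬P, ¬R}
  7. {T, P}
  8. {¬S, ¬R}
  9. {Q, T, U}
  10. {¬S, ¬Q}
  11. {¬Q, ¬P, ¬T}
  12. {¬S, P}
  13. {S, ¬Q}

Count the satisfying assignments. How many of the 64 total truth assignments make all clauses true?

The models are:
  P=T Q=F R=F S=F T=T U=F
  P=T Q=F R=F S=F T=T U=T
  P=T Q=F R=F S=T T=T U=F
  P=T Q=F R=F S=T T=T U=T
Count: 4.

4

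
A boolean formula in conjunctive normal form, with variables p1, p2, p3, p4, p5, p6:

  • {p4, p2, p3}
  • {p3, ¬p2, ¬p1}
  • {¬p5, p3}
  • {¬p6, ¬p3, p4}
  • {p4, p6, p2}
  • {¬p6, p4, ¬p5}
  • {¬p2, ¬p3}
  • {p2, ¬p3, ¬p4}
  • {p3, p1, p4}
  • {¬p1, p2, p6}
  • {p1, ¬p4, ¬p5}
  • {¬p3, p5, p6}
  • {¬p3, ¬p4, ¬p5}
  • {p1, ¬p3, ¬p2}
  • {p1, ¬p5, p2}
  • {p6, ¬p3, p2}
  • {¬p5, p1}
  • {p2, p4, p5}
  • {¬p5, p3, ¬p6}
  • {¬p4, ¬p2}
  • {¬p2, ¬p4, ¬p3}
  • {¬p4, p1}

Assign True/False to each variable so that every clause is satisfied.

Set p1 = True and propagate.
Set p2 = False and propagate.
  then p6 is forced to True.
The remaining clauses are satisfied by p3 = False, p4 = True, p5 = False.

p1 = T, p2 = F, p3 = F, p4 = T, p5 = F, p6 = T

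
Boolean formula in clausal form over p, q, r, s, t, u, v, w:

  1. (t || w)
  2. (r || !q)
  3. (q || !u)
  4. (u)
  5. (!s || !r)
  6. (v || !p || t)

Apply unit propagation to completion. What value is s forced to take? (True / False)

Unit clause (u) sets u = True.
(!u || q) with u = True leaves only q, so q = True.
(r || !q): since q = True, the clause reduces to (r). r = True.
From (!r || !s) and r = True: s = False.

False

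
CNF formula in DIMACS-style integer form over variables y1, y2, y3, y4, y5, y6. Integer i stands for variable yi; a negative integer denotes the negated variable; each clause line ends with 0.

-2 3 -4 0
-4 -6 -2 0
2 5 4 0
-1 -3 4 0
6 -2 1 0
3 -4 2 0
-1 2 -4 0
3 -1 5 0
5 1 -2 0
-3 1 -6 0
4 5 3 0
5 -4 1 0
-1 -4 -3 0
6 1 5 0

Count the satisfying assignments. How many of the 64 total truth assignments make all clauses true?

9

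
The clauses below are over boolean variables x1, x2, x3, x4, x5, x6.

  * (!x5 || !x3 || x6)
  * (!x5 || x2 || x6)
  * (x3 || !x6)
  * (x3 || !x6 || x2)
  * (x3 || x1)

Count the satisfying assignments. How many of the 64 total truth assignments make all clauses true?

30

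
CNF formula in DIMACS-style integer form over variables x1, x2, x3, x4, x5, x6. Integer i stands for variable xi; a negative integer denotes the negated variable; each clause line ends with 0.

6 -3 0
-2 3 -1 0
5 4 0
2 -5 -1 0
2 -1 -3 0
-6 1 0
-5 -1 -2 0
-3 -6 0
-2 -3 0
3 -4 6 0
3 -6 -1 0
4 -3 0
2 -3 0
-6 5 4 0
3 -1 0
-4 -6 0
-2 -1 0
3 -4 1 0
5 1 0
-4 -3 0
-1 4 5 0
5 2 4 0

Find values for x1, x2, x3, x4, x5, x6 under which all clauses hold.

Try x1 = False.
  then x6 is forced to False.
  then x3 is forced to False.
  then x4 is forced to False.
  then x5 is forced to True.
x2 is now unconstrained; take x2 = False.

x1 = False, x2 = False, x3 = False, x4 = False, x5 = True, x6 = False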